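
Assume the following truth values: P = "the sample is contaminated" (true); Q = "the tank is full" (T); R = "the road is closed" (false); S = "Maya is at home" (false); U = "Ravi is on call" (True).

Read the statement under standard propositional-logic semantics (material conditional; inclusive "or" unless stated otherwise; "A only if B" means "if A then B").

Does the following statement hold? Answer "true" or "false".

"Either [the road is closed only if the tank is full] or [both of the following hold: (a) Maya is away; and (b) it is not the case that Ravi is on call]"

The statement is true.

Parsed as (R -> Q) | (~S & ~U)

R -> Q = F -> T = T
~S = ~F = T
~U = ~T = F
~S & ~U = T & F = F
(R -> Q) | (~S & ~U) = T | F = T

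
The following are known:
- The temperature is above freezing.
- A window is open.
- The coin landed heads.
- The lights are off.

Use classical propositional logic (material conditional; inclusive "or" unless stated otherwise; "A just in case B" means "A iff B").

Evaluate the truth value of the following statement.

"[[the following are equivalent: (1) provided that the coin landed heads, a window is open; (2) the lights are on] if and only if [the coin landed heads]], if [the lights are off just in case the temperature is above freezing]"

Let V = "the lights are on" (F), D = "the temperature is below freezing" (F), G = "the coin landed heads" (T), U = "a window is open" (T).
Formalization: (~V <-> ~D) -> (((G -> U) <-> V) <-> G)

~V = ~F = T
~D = ~F = T
~V <-> ~D = T <-> T = T
G -> U = T -> T = T
(G -> U) <-> V = T <-> F = F
((G -> U) <-> V) <-> G = F <-> T = F
(~V <-> ~D) -> (((G -> U) <-> V) <-> G) = T -> F = F

false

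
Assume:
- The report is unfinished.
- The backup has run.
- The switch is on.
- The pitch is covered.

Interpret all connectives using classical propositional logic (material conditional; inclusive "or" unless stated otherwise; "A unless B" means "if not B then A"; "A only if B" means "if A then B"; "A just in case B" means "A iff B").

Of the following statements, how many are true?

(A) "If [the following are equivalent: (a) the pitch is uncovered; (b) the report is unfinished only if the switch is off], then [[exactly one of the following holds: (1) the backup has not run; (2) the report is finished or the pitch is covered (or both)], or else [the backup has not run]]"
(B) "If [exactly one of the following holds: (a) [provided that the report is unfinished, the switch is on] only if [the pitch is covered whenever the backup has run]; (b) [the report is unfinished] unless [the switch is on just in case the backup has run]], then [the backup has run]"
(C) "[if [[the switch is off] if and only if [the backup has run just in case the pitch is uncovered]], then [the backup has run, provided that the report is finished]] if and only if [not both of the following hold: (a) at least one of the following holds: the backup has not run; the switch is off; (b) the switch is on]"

Let S = "the pitch is covered" (T), P = "the report is finished" (F), R = "the switch is on" (T), Q = "the backup has run" (T).

(A): This is (~S <-> (~P -> ~R)) -> ((~Q xor (P | S)) | ~Q).

~S = ~T = F
~P = ~F = T
~R = ~T = F
~P -> ~R = T -> F = F
~S <-> (~P -> ~R) = F <-> F = T
~Q = ~T = F
P | S = F | T = T
~Q xor (P | S) = F xor T = T
~Q = ~T = F
(~Q xor (P | S)) | ~Q = T | F = T
(~S <-> (~P -> ~R)) -> ((~Q xor (P | S)) | ~Q) = T -> T = T
Hence (A) is true.

(B): In symbols: (((~P -> R) -> (Q -> S)) xor (~P | (R <-> Q))) -> Q

~P = ~F = T
~P -> R = T -> T = T
Q -> S = T -> T = T
(~P -> R) -> (Q -> S) = T -> T = T
~P = ~F = T
R <-> Q = T <-> T = T
~P | (R <-> Q) = T | T = T
((~P -> R) -> (Q -> S)) xor (~P | (R <-> Q)) = T xor T = F
(((~P -> R) -> (Q -> S)) xor (~P | (R <-> Q))) -> Q = F -> T = T
Hence (B) is true.

(C): In symbols: ((~R <-> (Q <-> ~S)) -> (P -> Q)) <-> ((~Q | ~R) nand R)

~R = ~T = F
~S = ~T = F
Q <-> ~S = T <-> F = F
~R <-> (Q <-> ~S) = F <-> F = T
P -> Q = F -> T = T
(~R <-> (Q <-> ~S)) -> (P -> Q) = T -> T = T
~Q = ~T = F
~R = ~T = F
~Q | ~R = F | F = F
(~Q | ~R) nand R = F nand T = T
((~R <-> (Q <-> ~S)) -> (P -> Q)) <-> ((~Q | ~R) nand R) = T <-> T = T
Hence (C) is true.

Count: 3.

3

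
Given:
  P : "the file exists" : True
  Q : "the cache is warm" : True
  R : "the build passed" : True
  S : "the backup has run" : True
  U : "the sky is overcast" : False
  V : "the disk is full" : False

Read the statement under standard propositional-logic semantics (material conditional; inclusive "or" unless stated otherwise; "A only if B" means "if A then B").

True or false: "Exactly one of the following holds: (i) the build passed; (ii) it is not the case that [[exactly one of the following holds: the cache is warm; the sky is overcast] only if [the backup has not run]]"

This is R ⊕ ¬((Q ⊕ U) → ¬S).

Q ⊕ U = T ⊕ F = T
¬S = ¬T = F
(Q ⊕ U) → ¬S = T → F = F
¬((Q ⊕ U) → ¬S) = ¬F = T
R ⊕ ¬((Q ⊕ U) → ¬S) = T ⊕ T = F

False.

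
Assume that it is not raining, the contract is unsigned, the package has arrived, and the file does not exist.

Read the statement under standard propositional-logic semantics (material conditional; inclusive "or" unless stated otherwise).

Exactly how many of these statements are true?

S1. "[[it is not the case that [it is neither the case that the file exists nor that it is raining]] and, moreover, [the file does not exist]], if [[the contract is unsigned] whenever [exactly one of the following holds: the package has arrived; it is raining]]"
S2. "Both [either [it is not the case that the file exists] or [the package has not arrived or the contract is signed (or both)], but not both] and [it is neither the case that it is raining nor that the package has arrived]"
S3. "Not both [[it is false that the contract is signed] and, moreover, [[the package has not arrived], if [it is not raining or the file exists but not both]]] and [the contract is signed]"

Let L = "the package has arrived" (True), W = "it is raining" (False), P = "the contract is signed" (False), S = "the file exists" (False).

S1: Formalization: ((L xor W) -> not P) -> (not (S nor W) and not S)

L xor W = True xor False = True
not P = not False = True
(L xor W) -> not P = True -> True = True
S nor W = False nor False = True
not (S nor W) = not True = False
not S = not False = True
not (S nor W) and not S = False and True = False
((L xor W) -> not P) -> (not (S nor W) and not S) = True -> False = False
So S1 is false.

S2: This is (not S xor (not L or P)) and (W nor L).

not S = not False = True
not L = not True = False
not L or P = False or False = False
not S xor (not L or P) = True xor False = True
W nor L = False nor True = False
(not S xor (not L or P)) and (W nor L) = True and False = False
Hence S2 is false.

S3: This is (not P and ((not W xor S) -> not L)) nand P.

not P = not False = True
not W = not False = True
not W xor S = True xor False = True
not L = not True = False
(not W xor S) -> not L = True -> False = False
not P and ((not W xor S) -> not L) = True and False = False
(not P and ((not W xor S) -> not L)) nand P = False nand False = True
Thus S3 is true.

True statements: 1 (S3).

1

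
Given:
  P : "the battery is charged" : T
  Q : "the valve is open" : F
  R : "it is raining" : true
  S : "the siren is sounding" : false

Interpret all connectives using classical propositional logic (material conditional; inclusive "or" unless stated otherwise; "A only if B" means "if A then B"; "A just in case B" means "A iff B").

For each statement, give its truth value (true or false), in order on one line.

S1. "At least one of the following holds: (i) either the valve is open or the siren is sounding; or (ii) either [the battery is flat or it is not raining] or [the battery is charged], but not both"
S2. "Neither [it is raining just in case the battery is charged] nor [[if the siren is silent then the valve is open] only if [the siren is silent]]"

S1: Formalization: (Q | S) | ((~P | ~R) xor P)

Q | S = F | F = F
~P = ~T = F
~R = ~T = F
~P | ~R = F | F = F
(~P | ~R) xor P = F xor T = T
(Q | S) | ((~P | ~R) xor P) = F | T = T
So S1 is true.

S2: Formalization: (R <-> P) nor ((~S -> Q) -> ~S)

R <-> P = T <-> T = T
~S = ~F = T
~S -> Q = T -> F = F
~S = ~F = T
(~S -> Q) -> ~S = F -> T = T
(R <-> P) nor ((~S -> Q) -> ~S) = T nor T = F
Thus S2 is false.

S1 true / S2 false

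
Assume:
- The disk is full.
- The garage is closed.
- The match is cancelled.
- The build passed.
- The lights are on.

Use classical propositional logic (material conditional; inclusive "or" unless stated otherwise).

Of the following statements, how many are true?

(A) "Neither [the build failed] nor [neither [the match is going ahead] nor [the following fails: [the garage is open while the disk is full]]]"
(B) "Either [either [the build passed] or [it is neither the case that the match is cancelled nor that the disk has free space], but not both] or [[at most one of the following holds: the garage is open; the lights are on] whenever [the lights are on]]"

2

Let P = "the build passed" (T), S = "the match is cancelled" (T), Q = "the garage is closed" (T), H = "the disk is full" (T), N = "the lights are on" (T).

(A): This is ¬P ↓ (¬S ↓ ¬(¬Q ∧ H)).

¬P = ¬T = F
¬S = ¬T = F
¬Q = ¬T = F
¬Q ∧ H = F ∧ T = F
¬(¬Q ∧ H) = ¬F = T
¬S ↓ ¬(¬Q ∧ H) = F ↓ T = F
¬P ↓ (¬S ↓ ¬(¬Q ∧ H)) = F ↓ F = T
Hence (A) is true.

(B): Parsed as (P ⊕ (S ↓ ¬H)) ∨ (N → (¬Q ↑ N))

¬H = ¬T = F
S ↓ ¬H = T ↓ F = F
P ⊕ (S ↓ ¬H) = T ⊕ F = T
¬Q = ¬T = F
¬Q ↑ N = F ↑ T = T
N → (¬Q ↑ N) = T → T = T
(P ⊕ (S ↓ ¬H)) ∨ (N → (¬Q ↑ N)) = T ∨ T = T
Hence (B) is true.

2 of the 2 statements are true ((A), (B)).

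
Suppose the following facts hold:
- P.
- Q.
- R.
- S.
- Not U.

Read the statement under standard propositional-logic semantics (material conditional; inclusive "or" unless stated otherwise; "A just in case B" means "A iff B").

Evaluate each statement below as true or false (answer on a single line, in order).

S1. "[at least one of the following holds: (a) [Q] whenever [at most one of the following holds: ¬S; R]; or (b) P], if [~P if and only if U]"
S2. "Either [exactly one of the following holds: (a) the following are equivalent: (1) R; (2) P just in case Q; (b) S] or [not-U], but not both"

S1: This is (¬P ↔ U) → (((¬S ↑ R) → Q) ∨ P).

¬P = ¬T = F
¬P ↔ U = F ↔ F = T
¬S = ¬T = F
¬S ↑ R = F ↑ T = T
(¬S ↑ R) → Q = T → T = T
((¬S ↑ R) → Q) ∨ P = T ∨ T = T
(¬P ↔ U) → (((¬S ↑ R) → Q) ∨ P) = T → T = T
Thus S1 is true.

S2: Formalization: ((R ↔ (P ↔ Q)) ⊕ S) ⊕ ¬U

P ↔ Q = T ↔ T = T
R ↔ (P ↔ Q) = T ↔ T = T
(R ↔ (P ↔ Q)) ⊕ S = T ⊕ T = F
¬U = ¬F = T
((R ↔ (P ↔ Q)) ⊕ S) ⊕ ¬U = F ⊕ T = T
Hence S2 is true.

S1 True; S2 True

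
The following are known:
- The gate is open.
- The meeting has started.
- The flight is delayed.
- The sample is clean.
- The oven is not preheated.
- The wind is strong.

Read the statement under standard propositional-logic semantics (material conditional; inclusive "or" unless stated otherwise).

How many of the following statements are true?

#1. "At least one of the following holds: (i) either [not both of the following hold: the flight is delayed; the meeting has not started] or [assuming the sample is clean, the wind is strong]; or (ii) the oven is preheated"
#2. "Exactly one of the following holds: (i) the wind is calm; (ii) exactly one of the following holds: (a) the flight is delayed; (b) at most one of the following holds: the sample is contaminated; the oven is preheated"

1

Let N = "the flight is delayed" (T), S = "the meeting has started" (T), P = "the sample is contaminated" (F), G = "the wind is strong" (T), V = "the oven is preheated" (F).

#1: This is ((N ↑ ¬S) ∨ (¬P → G)) ∨ V.

¬S = ¬T = F
N ↑ ¬S = T ↑ F = T
¬P = ¬F = T
¬P → G = T → T = T
(N ↑ ¬S) ∨ (¬P → G) = T ∨ T = T
((N ↑ ¬S) ∨ (¬P → G)) ∨ V = T ∨ F = T
Thus #1 is true.

#2: In symbols: ¬G ⊕ (N ⊕ (P ↑ V))

¬G = ¬T = F
P ↑ V = F ↑ F = T
N ⊕ (P ↑ V) = T ⊕ T = F
¬G ⊕ (N ⊕ (P ↑ V)) = F ⊕ F = F
So #2 is false.

Count: 1.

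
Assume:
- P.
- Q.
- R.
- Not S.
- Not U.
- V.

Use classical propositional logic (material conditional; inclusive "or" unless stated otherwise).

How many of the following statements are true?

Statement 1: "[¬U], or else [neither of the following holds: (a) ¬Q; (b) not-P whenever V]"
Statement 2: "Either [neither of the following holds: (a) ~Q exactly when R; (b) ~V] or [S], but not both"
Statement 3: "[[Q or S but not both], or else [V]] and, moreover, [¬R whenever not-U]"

Statement 1: Parsed as not U or (not Q nor (V -> not P))

not U = not False = True
not Q = not True = False
not P = not True = False
V -> not P = True -> False = False
not Q nor (V -> not P) = False nor False = True
not U or (not Q nor (V -> not P)) = True or True = True
So Statement 1 is true.

Statement 2: This is ((not Q iff R) nor not V) xor S.

not Q = not True = False
not Q iff R = False iff True = False
not V = not True = False
(not Q iff R) nor not V = False nor False = True
((not Q iff R) nor not V) xor S = True xor False = True
Hence Statement 2 is true.

Statement 3: Formalization: ((Q xor S) or V) and (not U -> not R)

Q xor S = True xor False = True
(Q xor S) or V = True or True = True
not U = not False = True
not R = not True = False
not U -> not R = True -> False = False
((Q xor S) or V) and (not U -> not R) = True and False = False
Hence Statement 3 is false.

True statements: 2 (Statement 1, Statement 2).

2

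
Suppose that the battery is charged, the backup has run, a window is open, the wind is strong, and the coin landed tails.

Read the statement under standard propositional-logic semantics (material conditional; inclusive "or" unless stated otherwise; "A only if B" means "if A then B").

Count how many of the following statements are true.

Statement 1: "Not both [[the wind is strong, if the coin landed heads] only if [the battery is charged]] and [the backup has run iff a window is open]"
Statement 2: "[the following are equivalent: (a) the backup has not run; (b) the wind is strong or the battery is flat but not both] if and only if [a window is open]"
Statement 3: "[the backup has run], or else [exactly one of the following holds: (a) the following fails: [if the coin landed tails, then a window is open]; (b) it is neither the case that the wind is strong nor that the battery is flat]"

Let U = "the coin landed heads" (False), S = "the wind is strong" (True), P = "the battery is charged" (True), Q = "the backup has run" (True), R = "a window is open" (True).

Statement 1: Parsed as ((U -> S) -> P) nand (Q iff R)

U -> S = False -> True = True
(U -> S) -> P = True -> True = True
Q iff R = True iff True = True
((U -> S) -> P) nand (Q iff R) = True nand True = False
Thus Statement 1 is false.

Statement 2: In symbols: (not Q iff (S xor not P)) iff R

not Q = not True = False
not P = not True = False
S xor not P = True xor False = True
not Q iff (S xor not P) = False iff True = False
(not Q iff (S xor not P)) iff R = False iff True = False
So Statement 2 is false.

Statement 3: This is Q or (not (not U -> R) xor (S nor not P)).

not U = not False = True
not U -> R = True -> True = True
not (not U -> R) = not True = False
not P = not True = False
S nor not P = True nor False = False
not (not U -> R) xor (S nor not P) = False xor False = False
Q or (not (not U -> R) xor (S nor not P)) = True or False = True
Thus Statement 3 is true.

True statements: 1 (Statement 3).

1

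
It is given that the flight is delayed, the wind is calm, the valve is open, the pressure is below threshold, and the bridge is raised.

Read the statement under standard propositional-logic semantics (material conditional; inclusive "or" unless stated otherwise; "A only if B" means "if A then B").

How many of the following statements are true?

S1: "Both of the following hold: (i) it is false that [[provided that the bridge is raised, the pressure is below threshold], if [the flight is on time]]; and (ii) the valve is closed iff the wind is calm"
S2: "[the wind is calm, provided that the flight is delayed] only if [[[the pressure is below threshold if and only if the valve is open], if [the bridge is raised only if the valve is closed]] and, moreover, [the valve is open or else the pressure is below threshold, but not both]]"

0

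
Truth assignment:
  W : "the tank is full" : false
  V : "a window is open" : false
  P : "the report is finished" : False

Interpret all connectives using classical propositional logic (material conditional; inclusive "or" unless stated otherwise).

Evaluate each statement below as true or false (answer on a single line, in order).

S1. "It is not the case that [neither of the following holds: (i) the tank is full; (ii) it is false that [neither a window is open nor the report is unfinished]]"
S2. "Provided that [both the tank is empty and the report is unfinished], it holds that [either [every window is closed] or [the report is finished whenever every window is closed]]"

S1 True, S2 True

S1: Formalization: ¬(W ↓ ¬(V ↓ ¬P))

¬P = ¬F = T
V ↓ ¬P = F ↓ T = F
¬(V ↓ ¬P) = ¬F = T
W ↓ ¬(V ↓ ¬P) = F ↓ T = F
¬(W ↓ ¬(V ↓ ¬P)) = ¬F = T
So S1 is true.

S2: In symbols: (¬W ∧ ¬P) → (¬V ∨ (¬V → P))

¬W = ¬F = T
¬P = ¬F = T
¬W ∧ ¬P = T ∧ T = T
¬V = ¬F = T
¬V = ¬F = T
¬V → P = T → F = F
¬V ∨ (¬V → P) = T ∨ F = T
(¬W ∧ ¬P) → (¬V ∨ (¬V → P)) = T → T = T
Hence S2 is true.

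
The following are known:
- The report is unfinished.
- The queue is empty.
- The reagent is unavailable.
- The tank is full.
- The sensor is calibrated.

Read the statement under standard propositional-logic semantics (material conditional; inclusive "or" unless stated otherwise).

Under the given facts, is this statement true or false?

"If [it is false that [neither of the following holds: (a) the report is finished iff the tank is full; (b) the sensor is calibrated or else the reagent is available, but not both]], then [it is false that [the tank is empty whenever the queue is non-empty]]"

False.

Let R = "the report is finished" (F), G = "the tank is full" (T), U = "the sensor is calibrated" (T), H = "the reagent is available" (F), N = "the queue is empty" (T).
This is ¬((R ↔ G) ↓ (U ⊕ H)) → ¬(¬N → ¬G).

R ↔ G = F ↔ T = F
U ⊕ H = T ⊕ F = T
(R ↔ G) ↓ (U ⊕ H) = F ↓ T = F
¬((R ↔ G) ↓ (U ⊕ H)) = ¬F = T
¬N = ¬T = F
¬G = ¬T = F
¬N → ¬G = F → F = T
¬(¬N → ¬G) = ¬T = F
¬((R ↔ G) ↓ (U ⊕ H)) → ¬(¬N → ¬G) = T → F = F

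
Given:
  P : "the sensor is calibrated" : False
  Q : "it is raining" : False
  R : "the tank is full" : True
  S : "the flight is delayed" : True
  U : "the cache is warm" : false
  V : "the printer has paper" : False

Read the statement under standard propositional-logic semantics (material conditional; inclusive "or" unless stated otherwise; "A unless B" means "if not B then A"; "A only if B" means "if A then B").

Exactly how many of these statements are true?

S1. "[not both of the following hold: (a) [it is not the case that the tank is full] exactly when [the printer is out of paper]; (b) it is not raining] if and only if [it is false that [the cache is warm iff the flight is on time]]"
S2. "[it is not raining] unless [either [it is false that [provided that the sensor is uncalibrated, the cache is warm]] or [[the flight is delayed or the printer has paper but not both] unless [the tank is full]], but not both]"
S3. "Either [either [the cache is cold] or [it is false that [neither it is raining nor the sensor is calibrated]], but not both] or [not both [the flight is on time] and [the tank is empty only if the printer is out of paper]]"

S1: Parsed as ((not R iff not V) nand not Q) iff not (U iff not S)

not R = not True = False
not V = not False = True
not R iff not V = False iff True = False
not Q = not False = True
(not R iff not V) nand not Q = False nand True = True
not S = not True = False
U iff not S = False iff False = True
not (U iff not S) = not True = False
((not R iff not V) nand not Q) iff not (U iff not S) = True iff False = False
Thus S1 is false.

S2: Formalization: not Q or (not (not P -> U) xor ((S xor V) or R))

not Q = not False = True
not P = not False = True
not P -> U = True -> False = False
not (not P -> U) = not False = True
S xor V = True xor False = True
(S xor V) or R = True or True = True
not (not P -> U) xor ((S xor V) or R) = True xor True = False
not Q or (not (not P -> U) xor ((S xor V) or R)) = True or False = True
Thus S2 is true.

S3: In symbols: (not U xor not (Q nor P)) or (not S nand (not R -> not V))

not U = not False = True
Q nor P = False nor False = True
not (Q nor P) = not True = False
not U xor not (Q nor P) = True xor False = True
not S = not True = False
not R = not True = False
not V = not False = True
not R -> not V = False -> True = True
not S nand (not R -> not V) = False nand True = True
(not U xor not (Q nor P)) or (not S nand (not R -> not V)) = True or True = True
Thus S3 is true.

2 of the 3 statements are true (S2, S3).

2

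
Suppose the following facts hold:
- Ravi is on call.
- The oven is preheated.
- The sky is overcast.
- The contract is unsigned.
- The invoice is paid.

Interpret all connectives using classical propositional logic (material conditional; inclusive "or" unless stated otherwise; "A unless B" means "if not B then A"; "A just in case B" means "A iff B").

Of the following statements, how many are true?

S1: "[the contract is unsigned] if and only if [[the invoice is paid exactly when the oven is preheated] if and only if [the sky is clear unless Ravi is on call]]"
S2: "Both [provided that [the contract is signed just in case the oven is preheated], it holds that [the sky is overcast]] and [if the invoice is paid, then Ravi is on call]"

2

Let W = "the contract is signed" (F), K = "the invoice is paid" (T), Q = "the oven is preheated" (T), D = "the sky is overcast" (T), P = "Ravi is on call" (T).

S1: Parsed as ~W <-> ((K <-> Q) <-> (~D | P))

~W = ~F = T
K <-> Q = T <-> T = T
~D = ~T = F
~D | P = F | T = T
(K <-> Q) <-> (~D | P) = T <-> T = T
~W <-> ((K <-> Q) <-> (~D | P)) = T <-> T = T
Hence S1 is true.

S2: This is ((W <-> Q) -> D) & (K -> P).

W <-> Q = F <-> T = F
(W <-> Q) -> D = F -> T = T
K -> P = T -> T = T
((W <-> Q) -> D) & (K -> P) = T & T = T
Thus S2 is true.

2 of the 2 statements are true.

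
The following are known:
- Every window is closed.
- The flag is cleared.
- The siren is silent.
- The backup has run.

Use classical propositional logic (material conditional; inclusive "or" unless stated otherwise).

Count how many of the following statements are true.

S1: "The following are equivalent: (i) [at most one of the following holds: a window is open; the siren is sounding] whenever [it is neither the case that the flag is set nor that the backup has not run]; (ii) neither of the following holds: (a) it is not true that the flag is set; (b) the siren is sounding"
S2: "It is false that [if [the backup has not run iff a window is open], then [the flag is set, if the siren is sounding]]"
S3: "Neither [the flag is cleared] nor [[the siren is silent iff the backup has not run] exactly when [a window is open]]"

0

Let Q = "the flag is set" (False), S = "the backup has run" (True), P = "a window is open" (False), R = "the siren is sounding" (False).

S1: This is ((Q nor not S) -> (P nand R)) iff (not Q nor R).

not S = not True = False
Q nor not S = False nor False = True
P nand R = False nand False = True
(Q nor not S) -> (P nand R) = True -> True = True
not Q = not False = True
not Q nor R = True nor False = False
((Q nor not S) -> (P nand R)) iff (not Q nor R) = True iff False = False
So S1 is false.

S2: Formalization: not ((not S iff P) -> (R -> Q))

not S = not True = False
not S iff P = False iff False = True
R -> Q = False -> False = True
(not S iff P) -> (R -> Q) = True -> True = True
not ((not S iff P) -> (R -> Q)) = not True = False
Thus S2 is false.

S3: This is not Q nor ((not R iff not S) iff P).

not Q = not False = True
not R = not False = True
not S = not True = False
not R iff not S = True iff False = False
(not R iff not S) iff P = False iff False = True
not Q nor ((not R iff not S) iff P) = True nor True = False
Hence S3 is false.

Count: 0.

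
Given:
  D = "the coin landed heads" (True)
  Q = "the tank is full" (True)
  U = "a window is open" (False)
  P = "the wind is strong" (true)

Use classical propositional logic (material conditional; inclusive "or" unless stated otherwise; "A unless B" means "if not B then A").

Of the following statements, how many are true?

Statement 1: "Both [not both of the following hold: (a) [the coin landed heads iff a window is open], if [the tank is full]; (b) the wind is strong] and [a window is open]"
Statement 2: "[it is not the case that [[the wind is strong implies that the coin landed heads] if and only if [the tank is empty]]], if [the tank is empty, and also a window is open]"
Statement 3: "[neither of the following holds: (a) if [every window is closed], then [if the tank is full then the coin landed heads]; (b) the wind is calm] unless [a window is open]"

1

Statement 1: Formalization: ((Q -> (D iff U)) nand P) and U

D iff U = True iff False = False
Q -> (D iff U) = True -> False = False
(Q -> (D iff U)) nand P = False nand True = True
((Q -> (D iff U)) nand P) and U = True and False = False
Thus Statement 1 is false.

Statement 2: In symbols: (not Q and U) -> not ((P -> D) iff not Q)

not Q = not True = False
not Q and U = False and False = False
P -> D = True -> True = True
not Q = not True = False
(P -> D) iff not Q = True iff False = False
not ((P -> D) iff not Q) = not False = True
(not Q and U) -> not ((P -> D) iff not Q) = False -> True = True
So Statement 2 is true.

Statement 3: This is ((not U -> (Q -> D)) nor not P) or U.

not U = not False = True
Q -> D = True -> True = True
not U -> (Q -> D) = True -> True = True
not P = not True = False
(not U -> (Q -> D)) nor not P = True nor False = False
((not U -> (Q -> D)) nor not P) or U = False or False = False
Hence Statement 3 is false.

True statements: 1 (Statement 2).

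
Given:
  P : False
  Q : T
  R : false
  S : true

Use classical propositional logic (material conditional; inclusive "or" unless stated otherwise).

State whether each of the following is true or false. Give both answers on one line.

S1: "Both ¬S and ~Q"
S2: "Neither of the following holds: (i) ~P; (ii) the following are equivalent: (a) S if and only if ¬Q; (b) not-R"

S1: This is ~S & ~Q.

~S = ~T = F
~Q = ~T = F
~S & ~Q = F & F = F
Thus S1 is false.

S2: Parsed as ~P nor ((S <-> ~Q) <-> ~R)

~P = ~F = T
~Q = ~T = F
S <-> ~Q = T <-> F = F
~R = ~F = T
(S <-> ~Q) <-> ~R = F <-> T = F
~P nor ((S <-> ~Q) <-> ~R) = T nor F = F
Hence S2 is false.

S1 false / S2 false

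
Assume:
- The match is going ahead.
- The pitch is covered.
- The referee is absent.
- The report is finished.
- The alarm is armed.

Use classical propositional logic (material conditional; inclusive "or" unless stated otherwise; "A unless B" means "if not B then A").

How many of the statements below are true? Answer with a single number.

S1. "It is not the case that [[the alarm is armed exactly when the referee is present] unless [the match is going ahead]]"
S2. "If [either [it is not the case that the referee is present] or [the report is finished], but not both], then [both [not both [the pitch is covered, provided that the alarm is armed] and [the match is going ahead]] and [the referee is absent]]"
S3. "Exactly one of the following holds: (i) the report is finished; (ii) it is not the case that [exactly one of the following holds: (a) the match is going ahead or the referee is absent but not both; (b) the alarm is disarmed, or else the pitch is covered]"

Let U = "the alarm is armed" (True), R = "the referee is present" (False), P = "the match is cancelled" (False), S = "the report is finished" (True), Q = "the pitch is covered" (True).

S1: In symbols: not ((U iff R) or not P)

U iff R = True iff False = False
not P = not False = True
(U iff R) or not P = False or True = True
not ((U iff R) or not P) = not True = False
Thus S1 is false.

S2: This is (not R xor S) -> (((U -> Q) nand not P) and not R).

not R = not False = True
not R xor S = True xor True = False
U -> Q = True -> True = True
not P = not False = True
(U -> Q) nand not P = True nand True = False
not R = not False = True
((U -> Q) nand not P) and not R = False and True = False
(not R xor S) -> (((U -> Q) nand not P) and not R) = False -> False = True
So S2 is true.

S3: Parsed as S xor not ((not P xor not R) xor (not U or Q))

not P = not False = True
not R = not False = True
not P xor not R = True xor True = False
not U = not True = False
not U or Q = False or True = True
(not P xor not R) xor (not U or Q) = False xor True = True
not ((not P xor not R) xor (not U or Q)) = not True = False
S xor not ((not P xor not R) xor (not U or Q)) = True xor False = True
Hence S3 is true.

Count: 2.

2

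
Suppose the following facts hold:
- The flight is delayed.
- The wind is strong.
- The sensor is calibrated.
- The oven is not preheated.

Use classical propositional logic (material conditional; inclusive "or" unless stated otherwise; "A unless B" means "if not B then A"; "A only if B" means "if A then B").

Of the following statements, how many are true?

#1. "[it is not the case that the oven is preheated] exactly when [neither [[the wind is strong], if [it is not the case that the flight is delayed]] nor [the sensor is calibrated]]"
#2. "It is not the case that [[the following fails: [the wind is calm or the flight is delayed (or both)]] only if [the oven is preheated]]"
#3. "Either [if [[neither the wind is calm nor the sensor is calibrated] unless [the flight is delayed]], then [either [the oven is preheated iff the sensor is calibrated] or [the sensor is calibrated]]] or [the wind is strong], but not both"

0

Let Q = "the oven is preheated" (False), U = "the flight is delayed" (True), V = "the wind is strong" (True), L = "the sensor is calibrated" (True).

#1: Formalization: not Q iff ((not U -> V) nor L)

not Q = not False = True
not U = not True = False
not U -> V = False -> True = True
(not U -> V) nor L = True nor True = False
not Q iff ((not U -> V) nor L) = True iff False = False
So #1 is false.

#2: In symbols: not (not (not V or U) -> Q)

not V = not True = False
not V or U = False or True = True
not (not V or U) = not True = False
not (not V or U) -> Q = False -> False = True
not (not (not V or U) -> Q) = not True = False
Thus #2 is false.

#3: Parsed as (((not V nor L) or U) -> ((Q iff L) or L)) xor V

not V = not True = False
not V nor L = False nor True = False
(not V nor L) or U = False or True = True
Q iff L = False iff True = False
(Q iff L) or L = False or True = True
((not V nor L) or U) -> ((Q iff L) or L) = True -> True = True
(((not V nor L) or U) -> ((Q iff L) or L)) xor V = True xor True = False
Hence #3 is false.

Count: 0.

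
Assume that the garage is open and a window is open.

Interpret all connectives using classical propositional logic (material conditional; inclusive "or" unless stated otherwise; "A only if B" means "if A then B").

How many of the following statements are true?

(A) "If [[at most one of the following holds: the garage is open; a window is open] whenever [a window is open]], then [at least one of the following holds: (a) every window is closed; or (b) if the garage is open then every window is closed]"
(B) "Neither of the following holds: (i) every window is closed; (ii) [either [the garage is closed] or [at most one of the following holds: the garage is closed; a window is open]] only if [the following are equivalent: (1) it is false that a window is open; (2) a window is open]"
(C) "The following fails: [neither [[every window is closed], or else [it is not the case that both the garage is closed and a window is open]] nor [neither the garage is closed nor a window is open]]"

3

Let U = "a window is open" (T), R = "the garage is closed" (F).

(A): Parsed as (U → (¬R ↑ U)) → (¬U ∨ (¬R → ¬U))

¬R = ¬F = T
¬R ↑ U = T ↑ T = F
U → (¬R ↑ U) = T → F = F
¬U = ¬T = F
¬R = ¬F = T
¬U = ¬T = F
¬R → ¬U = T → F = F
¬U ∨ (¬R → ¬U) = F ∨ F = F
(U → (¬R ↑ U)) → (¬U ∨ (¬R → ¬U)) = F → F = T
So (A) is true.

(B): Parsed as ¬U ↓ ((R ∨ (R ↑ U)) → (¬U ↔ U))

¬U = ¬T = F
R ↑ U = F ↑ T = T
R ∨ (R ↑ U) = F ∨ T = T
¬U = ¬T = F
¬U ↔ U = F ↔ T = F
(R ∨ (R ↑ U)) → (¬U ↔ U) = T → F = F
¬U ↓ ((R ∨ (R ↑ U)) → (¬U ↔ U)) = F ↓ F = T
So (B) is true.

(C): This is ¬((¬U ∨ (R ↑ U)) ↓ (R ↓ U)).

¬U = ¬T = F
R ↑ U = F ↑ T = T
¬U ∨ (R ↑ U) = F ∨ T = T
R ↓ U = F ↓ T = F
(¬U ∨ (R ↑ U)) ↓ (R ↓ U) = T ↓ F = F
¬((¬U ∨ (R ↑ U)) ↓ (R ↓ U)) = ¬F = T
So (C) is true.

Count: 3.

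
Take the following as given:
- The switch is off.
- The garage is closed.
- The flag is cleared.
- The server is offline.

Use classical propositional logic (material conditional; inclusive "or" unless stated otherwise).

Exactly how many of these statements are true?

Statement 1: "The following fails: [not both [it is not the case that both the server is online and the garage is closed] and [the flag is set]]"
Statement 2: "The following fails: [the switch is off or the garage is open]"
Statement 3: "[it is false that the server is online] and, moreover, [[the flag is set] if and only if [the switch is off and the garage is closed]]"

0

Let S = "the server is online" (False), W = "the garage is closed" (True), D = "the flag is set" (False), Q = "the switch is on" (False).

Statement 1: In symbols: not ((S nand W) nand D)

S nand W = False nand True = True
(S nand W) nand D = True nand False = True
not ((S nand W) nand D) = not True = False
So Statement 1 is false.

Statement 2: Parsed as not (not Q or not W)

not Q = not False = True
not W = not True = False
not Q or not W = True or False = True
not (not Q or not W) = not True = False
Thus Statement 2 is false.

Statement 3: Parsed as not S and (D iff (not Q and W))

not S = not False = True
not Q = not False = True
not Q and W = True and True = True
D iff (not Q and W) = False iff True = False
not S and (D iff (not Q and W)) = True and False = False
Hence Statement 3 is false.

Count: 0.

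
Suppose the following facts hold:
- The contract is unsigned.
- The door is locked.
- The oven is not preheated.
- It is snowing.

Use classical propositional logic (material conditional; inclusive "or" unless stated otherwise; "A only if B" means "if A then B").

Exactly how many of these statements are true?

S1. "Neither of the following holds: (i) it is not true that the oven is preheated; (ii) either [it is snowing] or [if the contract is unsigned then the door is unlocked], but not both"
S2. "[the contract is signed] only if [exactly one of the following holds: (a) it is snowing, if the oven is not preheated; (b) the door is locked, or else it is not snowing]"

1

Let D = "the oven is preheated" (F), S = "it is snowing" (T), G = "the contract is signed" (F), P = "the door is locked" (T).

S1: Formalization: ¬D ↓ (S ⊕ (¬G → ¬P))

¬D = ¬F = T
¬G = ¬F = T
¬P = ¬T = F
¬G → ¬P = T → F = F
S ⊕ (¬G → ¬P) = T ⊕ F = T
¬D ↓ (S ⊕ (¬G → ¬P)) = T ↓ T = F
So S1 is false.

S2: In symbols: G → ((¬D → S) ⊕ (P ∨ ¬S))

¬D = ¬F = T
¬D → S = T → T = T
¬S = ¬T = F
P ∨ ¬S = T ∨ F = T
(¬D → S) ⊕ (P ∨ ¬S) = T ⊕ T = F
G → ((¬D → S) ⊕ (P ∨ ¬S)) = F → F = T
Thus S2 is true.

True statements: 1 (S2).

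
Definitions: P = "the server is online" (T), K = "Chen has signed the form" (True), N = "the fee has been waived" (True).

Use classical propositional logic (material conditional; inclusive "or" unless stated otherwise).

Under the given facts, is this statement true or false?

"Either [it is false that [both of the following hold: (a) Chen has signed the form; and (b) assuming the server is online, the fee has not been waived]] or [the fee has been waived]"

True.

Values: K=True, P=True, N=True.
Formalization: not (K and (P -> not N)) or N

not N = not True = False
P -> not N = True -> False = False
K and (P -> not N) = True and False = False
not (K and (P -> not N)) = not False = True
not (K and (P -> not N)) or N = True or True = True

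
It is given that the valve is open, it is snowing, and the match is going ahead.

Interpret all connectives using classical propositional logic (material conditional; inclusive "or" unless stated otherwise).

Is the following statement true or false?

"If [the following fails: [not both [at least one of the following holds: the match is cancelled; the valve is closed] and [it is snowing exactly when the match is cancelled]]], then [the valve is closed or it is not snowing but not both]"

True.

Let R = "the match is cancelled" (F), P = "the valve is open" (T), Q = "it is snowing" (T).
This is ~((R | ~P) nand (Q <-> R)) -> (~P xor ~Q).

~P = ~T = F
R | ~P = F | F = F
Q <-> R = T <-> F = F
(R | ~P) nand (Q <-> R) = F nand F = T
~((R | ~P) nand (Q <-> R)) = ~T = F
~P = ~T = F
~Q = ~T = F
~P xor ~Q = F xor F = F
~((R | ~P) nand (Q <-> R)) -> (~P xor ~Q) = F -> F = T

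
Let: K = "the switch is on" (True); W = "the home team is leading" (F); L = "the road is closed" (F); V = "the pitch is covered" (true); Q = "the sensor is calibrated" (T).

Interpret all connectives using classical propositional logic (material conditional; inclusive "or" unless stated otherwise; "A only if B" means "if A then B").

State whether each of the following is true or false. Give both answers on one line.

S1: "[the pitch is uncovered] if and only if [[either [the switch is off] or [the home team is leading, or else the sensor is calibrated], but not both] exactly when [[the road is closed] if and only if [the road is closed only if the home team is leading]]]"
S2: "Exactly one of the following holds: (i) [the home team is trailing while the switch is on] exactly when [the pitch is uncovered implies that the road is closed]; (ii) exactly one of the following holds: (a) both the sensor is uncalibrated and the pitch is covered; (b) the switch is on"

S1: Formalization: not V iff ((not K xor (W or Q)) iff (L iff (L -> W)))

not V = not True = False
not K = not True = False
W or Q = False or True = True
not K xor (W or Q) = False xor True = True
L -> W = False -> False = True
L iff (L -> W) = False iff True = False
(not K xor (W or Q)) iff (L iff (L -> W)) = True iff False = False
not V iff ((not K xor (W or Q)) iff (L iff (L -> W))) = False iff False = True
Thus S1 is true.

S2: Parsed as ((not W and K) iff (not V -> L)) xor ((not Q and V) xor K)

not W = not False = True
not W and K = True and True = True
not V = not True = False
not V -> L = False -> False = True
(not W and K) iff (not V -> L) = True iff True = True
not Q = not True = False
not Q and V = False and True = False
(not Q and V) xor K = False xor True = True
((not W and K) iff (not V -> L)) xor ((not Q and V) xor K) = True xor True = False
Thus S2 is false.

S1 true; S2 false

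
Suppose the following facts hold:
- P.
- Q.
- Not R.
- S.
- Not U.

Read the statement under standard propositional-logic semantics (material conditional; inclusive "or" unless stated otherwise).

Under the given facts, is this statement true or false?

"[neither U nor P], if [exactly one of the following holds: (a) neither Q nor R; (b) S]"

This is ((Q ↓ R) ⊕ S) → (U ↓ P).

Q ↓ R = T ↓ F = F
(Q ↓ R) ⊕ S = F ⊕ T = T
U ↓ P = F ↓ T = F
((Q ↓ R) ⊕ S) → (U ↓ P) = T → F = F

False.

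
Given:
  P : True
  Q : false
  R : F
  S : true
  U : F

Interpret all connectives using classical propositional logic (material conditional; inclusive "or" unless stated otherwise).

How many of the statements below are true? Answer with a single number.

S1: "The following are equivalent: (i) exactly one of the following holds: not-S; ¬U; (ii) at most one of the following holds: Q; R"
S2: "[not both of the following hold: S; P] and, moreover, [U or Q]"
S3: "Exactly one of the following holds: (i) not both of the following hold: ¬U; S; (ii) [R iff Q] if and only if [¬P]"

S1: Formalization: (~S xor ~U) <-> (Q nand R)

~S = ~T = F
~U = ~F = T
~S xor ~U = F xor T = T
Q nand R = F nand F = T
(~S xor ~U) <-> (Q nand R) = T <-> T = T
So S1 is true.

S2: Parsed as (S nand P) & (U | Q)

S nand P = T nand T = F
U | Q = F | F = F
(S nand P) & (U | Q) = F & F = F
Thus S2 is false.

S3: This is (~U nand S) xor ((R <-> Q) <-> ~P).

~U = ~F = T
~U nand S = T nand T = F
R <-> Q = F <-> F = T
~P = ~T = F
(R <-> Q) <-> ~P = T <-> F = F
(~U nand S) xor ((R <-> Q) <-> ~P) = F xor F = F
So S3 is false.

1 of the 3 statements is true.

1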